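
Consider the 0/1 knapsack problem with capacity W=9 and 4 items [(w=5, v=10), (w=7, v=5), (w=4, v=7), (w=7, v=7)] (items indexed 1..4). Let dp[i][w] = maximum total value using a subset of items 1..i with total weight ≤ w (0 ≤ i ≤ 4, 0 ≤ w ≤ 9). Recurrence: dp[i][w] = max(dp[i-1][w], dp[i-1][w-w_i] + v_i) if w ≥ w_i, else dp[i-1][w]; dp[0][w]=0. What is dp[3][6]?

i\w   0   1   2   3   4   5   6   7   8   9
  0   0   0   0   0   0   0   0   0   0   0
  1   0   0   0   0   0  10  10  10  10  10
  2   0   0   0   0   0  10  10  10  10  10
  3   0   0   0   0   7  10  10  10  10  17
  4   0   0   0   0   7  10  10  10  10  17

10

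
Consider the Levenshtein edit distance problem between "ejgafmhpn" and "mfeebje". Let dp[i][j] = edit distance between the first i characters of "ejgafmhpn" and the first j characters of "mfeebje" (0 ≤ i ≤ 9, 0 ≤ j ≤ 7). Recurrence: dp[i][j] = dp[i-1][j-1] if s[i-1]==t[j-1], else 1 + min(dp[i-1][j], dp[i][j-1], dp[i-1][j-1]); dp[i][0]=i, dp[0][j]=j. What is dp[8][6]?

   ''  m  f  e  e  b  j  e
''  0  1  2  3  4  5  6  7
 e  1  1  2  2  3  4  5  6
 j  2  2  2  3  3  4  4  5
 g  3  3  3  3  4  4  5  5
 a  4  4  4  4  4  5  5  6
 f  5  5  4  5  5  5  6  6
 m  6  5  5  5  6  6  6  7
 h  7  6  6  6  6  7  7  7
 p  8  7  7  7  7  7  8  8
 n  9  8  8  8  8  8  8  9

8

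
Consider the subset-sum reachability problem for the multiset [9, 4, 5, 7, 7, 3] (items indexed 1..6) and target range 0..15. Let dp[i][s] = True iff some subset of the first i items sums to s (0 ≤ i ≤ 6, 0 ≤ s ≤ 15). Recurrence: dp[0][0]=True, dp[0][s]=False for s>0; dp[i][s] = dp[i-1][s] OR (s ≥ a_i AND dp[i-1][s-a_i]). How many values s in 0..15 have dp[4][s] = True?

9

i\s   0   1   2   3   4   5   6   7   8   9  10  11  12  13  14  15
  0   T   F   F   F   F   F   F   F   F   F   F   F   F   F   F   F
  1   T   F   F   F   F   F   F   F   F   T   F   F   F   F   F   F
  2   T   F   F   F   T   F   F   F   F   T   F   F   F   T   F   F
  3   T   F   F   F   T   T   F   F   F   T   F   F   F   T   T   F
  4   T   F   F   F   T   T   F   T   F   T   F   T   T   T   T   F
  5   T   F   F   F   T   T   F   T   F   T   F   T   T   T   T   F
  6   T   F   F   T   T   T   F   T   T   T   T   T   T   T   T   T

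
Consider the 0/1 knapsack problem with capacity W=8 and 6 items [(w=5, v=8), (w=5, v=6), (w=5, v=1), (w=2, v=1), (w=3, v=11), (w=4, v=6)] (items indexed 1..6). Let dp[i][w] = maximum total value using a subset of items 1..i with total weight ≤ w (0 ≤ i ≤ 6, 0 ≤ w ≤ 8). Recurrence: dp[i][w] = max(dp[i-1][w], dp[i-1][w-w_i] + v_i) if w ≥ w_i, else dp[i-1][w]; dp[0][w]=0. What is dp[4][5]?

i\w   0   1   2   3   4   5   6   7   8
  0   0   0   0   0   0   0   0   0   0
  1   0   0   0   0   0   8   8   8   8
  2   0   0   0   0   0   8   8   8   8
  3   0   0   0   0   0   8   8   8   8
  4   0   0   1   1   1   8   8   9   9
  5   0   0   1  11  11  12  12  12  19
  6   0   0   1  11  11  12  12  17  19

8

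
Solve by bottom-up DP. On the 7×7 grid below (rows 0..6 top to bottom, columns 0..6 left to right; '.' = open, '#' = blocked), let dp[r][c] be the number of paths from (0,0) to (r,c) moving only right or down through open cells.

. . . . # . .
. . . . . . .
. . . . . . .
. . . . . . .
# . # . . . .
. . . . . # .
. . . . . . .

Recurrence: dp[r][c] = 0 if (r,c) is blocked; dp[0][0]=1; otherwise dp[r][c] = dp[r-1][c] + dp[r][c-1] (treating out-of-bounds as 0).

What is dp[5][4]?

r\c   0   1   2   3   4   5   6
  0   1   1   1   1   0   0   0
  1   1   2   3   4   4   4   4
  2   1   3   6  10  14  18  22
  3   1   4  10  20  34  52  74
  4   0   4   0  20  54 106 180
  5   0   4   4  24  78   0 180
  6   0   4   8  32 110 110 290

78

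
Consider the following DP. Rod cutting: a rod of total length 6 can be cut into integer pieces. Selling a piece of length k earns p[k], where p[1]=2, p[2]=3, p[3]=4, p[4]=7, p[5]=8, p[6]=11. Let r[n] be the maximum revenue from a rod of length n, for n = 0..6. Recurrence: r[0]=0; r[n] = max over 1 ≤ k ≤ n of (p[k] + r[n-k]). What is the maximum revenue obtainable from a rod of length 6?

   n    0    1    2    3    4    5    6
r[n]    0    2    4    6    8   10   12

12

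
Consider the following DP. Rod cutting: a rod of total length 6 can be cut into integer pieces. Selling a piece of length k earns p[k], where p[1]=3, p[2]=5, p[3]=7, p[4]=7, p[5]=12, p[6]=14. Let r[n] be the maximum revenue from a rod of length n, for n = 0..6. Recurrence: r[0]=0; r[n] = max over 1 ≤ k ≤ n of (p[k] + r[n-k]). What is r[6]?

   n    0    1    2    3    4    5    6
r[n]    0    3    6    9   12   15   18

18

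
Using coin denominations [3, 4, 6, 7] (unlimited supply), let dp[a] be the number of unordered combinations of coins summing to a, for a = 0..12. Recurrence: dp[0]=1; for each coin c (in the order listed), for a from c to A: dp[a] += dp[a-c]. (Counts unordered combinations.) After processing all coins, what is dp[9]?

after  coin     0     1     2     3     4     5     6     7     8     9    10    11    12
          3     1     0     0     1     0     0     1     0     0     1     0     0     1
          4     1     0     0     1     1     0     1     1     1     1     1     1     2
          6     1     0     0     1     1     0     2     1     1     2     2     1     4
          7     1     0     0     1     1     0     2     2     1     2     3     2     4

2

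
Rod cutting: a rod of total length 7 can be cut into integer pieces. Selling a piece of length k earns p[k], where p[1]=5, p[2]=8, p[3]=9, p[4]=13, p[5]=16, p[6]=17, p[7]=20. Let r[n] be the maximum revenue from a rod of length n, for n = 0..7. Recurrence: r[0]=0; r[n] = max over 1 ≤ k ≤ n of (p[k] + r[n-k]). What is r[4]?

20

   n    0    1    2    3    4    5    6    7
r[n]    0    5   10   15   20   25   30   35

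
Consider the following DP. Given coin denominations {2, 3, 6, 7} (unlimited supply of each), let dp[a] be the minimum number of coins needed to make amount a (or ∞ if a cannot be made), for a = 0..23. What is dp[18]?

 a  0  1  2  3  4  5  6  7  8  9 10 11 12 13 14 15 16 17 18 19 20 21 22 23
dp  0  -  1  1  2  2  1  1  2  2  2  3  2  2  2  3  3  3  3  3  3  3  4  4
(- denotes ∞ / unreachable)

3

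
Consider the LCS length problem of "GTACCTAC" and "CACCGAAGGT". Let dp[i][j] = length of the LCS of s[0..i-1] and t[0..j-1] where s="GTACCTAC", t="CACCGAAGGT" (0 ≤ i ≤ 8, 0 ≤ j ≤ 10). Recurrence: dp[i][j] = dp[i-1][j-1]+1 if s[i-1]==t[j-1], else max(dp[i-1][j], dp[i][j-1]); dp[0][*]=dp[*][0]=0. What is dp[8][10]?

   ''  C  A  C  C  G  A  A  G  G  T
''  0  0  0  0  0  0  0  0  0  0  0
 G  0  0  0  0  0  1  1  1  1  1  1
 T  0  0  0  0  0  1  1  1  1  1  2
 A  0  0  1  1  1  1  2  2  2  2  2
 C  0  1  1  2  2  2  2  2  2  2  2
 C  0  1  1  2  3  3  3  3  3  3  3
 T  0  1  1  2  3  3  3  3  3  3  4
 A  0  1  2  2  3  3  4  4  4  4  4
 C  0  1  2  3  3  3  4  4  4  4  4

4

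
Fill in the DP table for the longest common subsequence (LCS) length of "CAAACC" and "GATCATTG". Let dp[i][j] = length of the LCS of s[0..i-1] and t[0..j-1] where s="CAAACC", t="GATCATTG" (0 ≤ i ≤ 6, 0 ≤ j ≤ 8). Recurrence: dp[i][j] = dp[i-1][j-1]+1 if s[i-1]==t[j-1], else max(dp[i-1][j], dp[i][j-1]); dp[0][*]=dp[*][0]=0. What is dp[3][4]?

1

   ''  G  A  T  C  A  T  T  G
''  0  0  0  0  0  0  0  0  0
 C  0  0  0  0  1  1  1  1  1
 A  0  0  1  1  1  2  2  2  2
 A  0  0  1  1  1  2  2  2  2
 A  0  0  1  1  1  2  2  2  2
 C  0  0  1  1  2  2  2  2  2
 C  0  0  1  1  2  2  2  2  2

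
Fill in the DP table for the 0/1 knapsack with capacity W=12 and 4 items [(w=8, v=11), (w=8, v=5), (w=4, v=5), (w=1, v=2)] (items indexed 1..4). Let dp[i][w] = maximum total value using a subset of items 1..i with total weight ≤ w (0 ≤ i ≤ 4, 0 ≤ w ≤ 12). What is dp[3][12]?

16

i\w   0   1   2   3   4   5   6   7   8   9  10  11  12
  0   0   0   0   0   0   0   0   0   0   0   0   0   0
  1   0   0   0   0   0   0   0   0  11  11  11  11  11
  2   0   0   0   0   0   0   0   0  11  11  11  11  11
  3   0   0   0   0   5   5   5   5  11  11  11  11  16
  4   0   2   2   2   5   7   7   7  11  13  13  13  16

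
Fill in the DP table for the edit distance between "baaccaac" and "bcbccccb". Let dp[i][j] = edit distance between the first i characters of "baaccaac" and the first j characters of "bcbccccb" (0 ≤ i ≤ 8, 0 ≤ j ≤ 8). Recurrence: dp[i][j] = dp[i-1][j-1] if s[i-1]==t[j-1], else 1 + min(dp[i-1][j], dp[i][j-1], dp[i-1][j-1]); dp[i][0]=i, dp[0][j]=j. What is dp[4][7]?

5

   ''  b  c  b  c  c  c  c  b
''  0  1  2  3  4  5  6  7  8
 b  1  0  1  2  3  4  5  6  7
 a  2  1  1  2  3  4  5  6  7
 a  3  2  2  2  3  4  5  6  7
 c  4  3  2  3  2  3  4  5  6
 c  5  4  3  3  3  2  3  4  5
 a  6  5  4  4  4  3  3  4  5
 a  7  6  5  5  5  4  4  4  5
 c  8  7  6  6  5  5  4  4  5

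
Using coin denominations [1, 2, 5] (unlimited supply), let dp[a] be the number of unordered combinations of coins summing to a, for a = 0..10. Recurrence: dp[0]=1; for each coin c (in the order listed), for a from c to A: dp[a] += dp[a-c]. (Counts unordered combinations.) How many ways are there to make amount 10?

after  coin     0     1     2     3     4     5     6     7     8     9    10
          1     1     1     1     1     1     1     1     1     1     1     1
          2     1     1     2     2     3     3     4     4     5     5     6
          5     1     1     2     2     3     4     5     6     7     8    10

10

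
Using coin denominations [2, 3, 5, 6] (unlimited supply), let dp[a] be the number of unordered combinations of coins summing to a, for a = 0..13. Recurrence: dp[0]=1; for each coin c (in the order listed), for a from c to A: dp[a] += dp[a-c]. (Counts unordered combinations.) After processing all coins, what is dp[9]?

4

after  coin     0     1     2     3     4     5     6     7     8     9    10    11    12    13
          2     1     0     1     0     1     0     1     0     1     0     1     0     1     0
          3     1     0     1     1     1     1     2     1     2     2     2     2     3     2
          5     1     0     1     1     1     2     2     2     3     3     4     4     5     5
          6     1     0     1     1     1     2     3     2     4     4     5     6     8     7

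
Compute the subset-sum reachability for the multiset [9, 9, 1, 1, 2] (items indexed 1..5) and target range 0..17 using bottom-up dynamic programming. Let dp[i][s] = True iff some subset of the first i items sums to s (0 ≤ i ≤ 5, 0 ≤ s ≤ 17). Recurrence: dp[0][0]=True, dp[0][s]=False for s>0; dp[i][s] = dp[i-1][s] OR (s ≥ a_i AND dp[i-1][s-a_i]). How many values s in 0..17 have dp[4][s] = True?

i\s   0   1   2   3   4   5   6   7   8   9  10  11  12  13  14  15  16  17
  0   T   F   F   F   F   F   F   F   F   F   F   F   F   F   F   F   F   F
  1   T   F   F   F   F   F   F   F   F   T   F   F   F   F   F   F   F   F
  2   T   F   F   F   F   F   F   F   F   T   F   F   F   F   F   F   F   F
  3   T   T   F   F   F   F   F   F   F   T   T   F   F   F   F   F   F   F
  4   T   T   T   F   F   F   F   F   F   T   T   T   F   F   F   F   F   F
  5   T   T   T   T   T   F   F   F   F   T   T   T   T   T   F   F   F   F

6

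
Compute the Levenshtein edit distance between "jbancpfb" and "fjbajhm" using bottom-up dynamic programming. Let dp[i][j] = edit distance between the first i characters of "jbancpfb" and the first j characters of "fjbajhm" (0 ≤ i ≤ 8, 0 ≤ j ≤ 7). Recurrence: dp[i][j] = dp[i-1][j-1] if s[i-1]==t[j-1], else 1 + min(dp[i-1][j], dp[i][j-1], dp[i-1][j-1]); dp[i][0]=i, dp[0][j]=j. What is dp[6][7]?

4

   ''  f  j  b  a  j  h  m
''  0  1  2  3  4  5  6  7
 j  1  1  1  2  3  4  5  6
 b  2  2  2  1  2  3  4  5
 a  3  3  3  2  1  2  3  4
 n  4  4  4  3  2  2  3  4
 c  5  5  5  4  3  3  3  4
 p  6  6  6  5  4  4  4  4
 f  7  6  7  6  5  5  5  5
 b  8  7  7  7  6  6  6  6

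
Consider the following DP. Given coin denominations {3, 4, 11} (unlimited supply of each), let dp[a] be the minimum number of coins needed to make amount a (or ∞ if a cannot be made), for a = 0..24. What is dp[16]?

4

 a  0  1  2  3  4  5  6  7  8  9 10 11 12 13 14 15 16 17 18 19 20 21 22 23 24
dp  0  -  -  1  1  -  2  2  2  3  3  1  3  4  2  2  4  3  3  3  4  4  2  4  5
(- denotes ∞ / unreachable)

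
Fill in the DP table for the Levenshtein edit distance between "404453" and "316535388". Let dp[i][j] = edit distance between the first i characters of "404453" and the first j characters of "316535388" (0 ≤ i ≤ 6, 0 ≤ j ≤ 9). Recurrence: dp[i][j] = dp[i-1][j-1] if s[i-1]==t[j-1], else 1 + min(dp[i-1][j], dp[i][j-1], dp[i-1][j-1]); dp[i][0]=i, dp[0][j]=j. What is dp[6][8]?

   ''  3  1  6  5  3  5  3  8  8
''  0  1  2  3  4  5  6  7  8  9
 4  1  1  2  3  4  5  6  7  8  9
 0  2  2  2  3  4  5  6  7  8  9
 4  3  3  3  3  4  5  6  7  8  9
 4  4  4  4  4  4  5  6  7  8  9
 5  5  5  5  5  4  5  5  6  7  8
 3  6  5  6  6  5  4  5  5  6  7

6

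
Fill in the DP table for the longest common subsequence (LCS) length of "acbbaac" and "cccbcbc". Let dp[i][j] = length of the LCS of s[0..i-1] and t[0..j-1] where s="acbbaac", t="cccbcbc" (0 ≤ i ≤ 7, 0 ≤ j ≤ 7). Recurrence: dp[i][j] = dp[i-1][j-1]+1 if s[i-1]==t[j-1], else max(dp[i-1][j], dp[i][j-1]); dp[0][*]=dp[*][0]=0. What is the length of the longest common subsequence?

   ''  c  c  c  b  c  b  c
''  0  0  0  0  0  0  0  0
 a  0  0  0  0  0  0  0  0
 c  0  1  1  1  1  1  1  1
 b  0  1  1  1  2  2  2  2
 b  0  1  1  1  2  2  3  3
 a  0  1  1  1  2  2  3  3
 a  0  1  1  1  2  2  3  3
 c  0  1  2  2  2  3  3  4

4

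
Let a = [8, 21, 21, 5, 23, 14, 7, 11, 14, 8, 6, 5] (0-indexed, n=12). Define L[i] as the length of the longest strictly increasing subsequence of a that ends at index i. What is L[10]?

2

   i    0    1    2    3    4    5    6    7    8    9   10   11
a[i]    8   21   21    5   23   14    7   11   14    8    6    5
L[i]    1    2    2    1    3    2    2    3    4    3    2    1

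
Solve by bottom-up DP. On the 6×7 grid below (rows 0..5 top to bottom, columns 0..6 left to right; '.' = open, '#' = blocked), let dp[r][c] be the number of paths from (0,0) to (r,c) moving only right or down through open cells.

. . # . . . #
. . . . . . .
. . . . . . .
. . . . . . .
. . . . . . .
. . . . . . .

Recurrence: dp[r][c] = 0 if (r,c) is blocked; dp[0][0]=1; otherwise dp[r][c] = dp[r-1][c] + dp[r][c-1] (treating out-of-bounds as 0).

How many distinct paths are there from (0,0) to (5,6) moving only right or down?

336

r\c   0   1   2   3   4   5   6
  0   1   1   0   0   0   0   0
  1   1   2   2   2   2   2   2
  2   1   3   5   7   9  11  13
  3   1   4   9  16  25  36  49
  4   1   5  14  30  55  91 140
  5   1   6  20  50 105 196 336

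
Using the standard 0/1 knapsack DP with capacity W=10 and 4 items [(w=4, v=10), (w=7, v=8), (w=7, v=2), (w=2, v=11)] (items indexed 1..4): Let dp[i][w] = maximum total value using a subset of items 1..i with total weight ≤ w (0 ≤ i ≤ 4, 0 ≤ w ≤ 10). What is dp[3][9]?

i\w   0   1   2   3   4   5   6   7   8   9  10
  0   0   0   0   0   0   0   0   0   0   0   0
  1   0   0   0   0  10  10  10  10  10  10  10
  2   0   0   0   0  10  10  10  10  10  10  10
  3   0   0   0   0  10  10  10  10  10  10  10
  4   0   0  11  11  11  11  21  21  21  21  21

10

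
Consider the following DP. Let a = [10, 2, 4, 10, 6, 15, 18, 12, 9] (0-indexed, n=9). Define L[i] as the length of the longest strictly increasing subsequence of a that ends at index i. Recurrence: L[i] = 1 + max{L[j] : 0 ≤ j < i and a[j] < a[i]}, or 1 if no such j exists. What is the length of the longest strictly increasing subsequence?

5

   i    0    1    2    3    4    5    6    7    8
a[i]   10    2    4   10    6   15   18   12    9
L[i]    1    1    2    3    3    4    5    4    4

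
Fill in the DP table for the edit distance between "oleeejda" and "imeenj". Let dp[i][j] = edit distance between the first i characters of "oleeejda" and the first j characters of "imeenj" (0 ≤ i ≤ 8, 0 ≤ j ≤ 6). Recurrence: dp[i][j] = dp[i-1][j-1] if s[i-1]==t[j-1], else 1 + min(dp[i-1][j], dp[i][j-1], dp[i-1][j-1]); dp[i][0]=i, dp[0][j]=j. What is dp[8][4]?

6

   ''  i  m  e  e  n  j
''  0  1  2  3  4  5  6
 o  1  1  2  3  4  5  6
 l  2  2  2  3  4  5  6
 e  3  3  3  2  3  4  5
 e  4  4  4  3  2  3  4
 e  5  5  5  4  3  3  4
 j  6  6  6  5  4  4  3
 d  7  7  7  6  5  5  4
 a  8  8  8  7  6  6  5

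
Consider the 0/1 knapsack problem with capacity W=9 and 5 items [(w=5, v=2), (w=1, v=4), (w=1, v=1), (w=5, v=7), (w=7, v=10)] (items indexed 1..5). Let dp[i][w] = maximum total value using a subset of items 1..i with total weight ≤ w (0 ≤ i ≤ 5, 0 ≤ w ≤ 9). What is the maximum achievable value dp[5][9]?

i\w   0   1   2   3   4   5   6   7   8   9
  0   0   0   0   0   0   0   0   0   0   0
  1   0   0   0   0   0   2   2   2   2   2
  2   0   4   4   4   4   4   6   6   6   6
  3   0   4   5   5   5   5   6   7   7   7
  4   0   4   5   5   5   7  11  12  12  12
  5   0   4   5   5   5   7  11  12  14  15

15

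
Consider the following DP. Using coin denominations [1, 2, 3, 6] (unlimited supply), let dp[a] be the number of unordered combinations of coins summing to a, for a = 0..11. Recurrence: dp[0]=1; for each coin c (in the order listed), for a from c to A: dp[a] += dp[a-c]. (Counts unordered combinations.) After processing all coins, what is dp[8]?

12

after  coin     0     1     2     3     4     5     6     7     8     9    10    11
          1     1     1     1     1     1     1     1     1     1     1     1     1
          2     1     1     2     2     3     3     4     4     5     5     6     6
          3     1     1     2     3     4     5     7     8    10    12    14    16
          6     1     1     2     3     4     5     8     9    12    15    18    21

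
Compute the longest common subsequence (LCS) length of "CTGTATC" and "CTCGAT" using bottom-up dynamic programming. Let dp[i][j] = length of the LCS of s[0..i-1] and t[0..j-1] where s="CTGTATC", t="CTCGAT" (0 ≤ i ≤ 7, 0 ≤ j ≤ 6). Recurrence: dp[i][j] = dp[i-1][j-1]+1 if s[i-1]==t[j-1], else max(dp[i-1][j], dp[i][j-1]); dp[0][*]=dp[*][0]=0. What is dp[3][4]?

   ''  C  T  C  G  A  T
''  0  0  0  0  0  0  0
 C  0  1  1  1  1  1  1
 T  0  1  2  2  2  2  2
 G  0  1  2  2  3  3  3
 T  0  1  2  2  3  3  4
 A  0  1  2  2  3  4  4
 T  0  1  2  2  3  4  5
 C  0  1  2  3  3  4  5

3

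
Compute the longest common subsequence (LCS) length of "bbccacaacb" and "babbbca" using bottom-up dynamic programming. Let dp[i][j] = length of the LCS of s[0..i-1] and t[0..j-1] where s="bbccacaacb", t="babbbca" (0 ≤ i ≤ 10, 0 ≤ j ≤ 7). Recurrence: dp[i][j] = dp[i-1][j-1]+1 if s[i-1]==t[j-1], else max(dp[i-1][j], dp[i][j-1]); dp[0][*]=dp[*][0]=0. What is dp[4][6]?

3

   ''  b  a  b  b  b  c  a
''  0  0  0  0  0  0  0  0
 b  0  1  1  1  1  1  1  1
 b  0  1  1  2  2  2  2  2
 c  0  1  1  2  2  2  3  3
 c  0  1  1  2  2  2  3  3
 a  0  1  2  2  2  2  3  4
 c  0  1  2  2  2  2  3  4
 a  0  1  2  2  2  2  3  4
 a  0  1  2  2  2  2  3  4
 c  0  1  2  2  2  2  3  4
 b  0  1  2  3  3  3  3  4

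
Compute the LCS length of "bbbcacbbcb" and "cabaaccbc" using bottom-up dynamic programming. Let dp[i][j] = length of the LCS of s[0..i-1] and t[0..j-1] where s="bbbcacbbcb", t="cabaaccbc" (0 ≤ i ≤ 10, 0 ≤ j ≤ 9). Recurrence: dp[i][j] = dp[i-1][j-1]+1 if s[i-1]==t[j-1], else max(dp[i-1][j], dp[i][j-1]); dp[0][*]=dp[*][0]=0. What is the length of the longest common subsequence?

   ''  c  a  b  a  a  c  c  b  c
''  0  0  0  0  0  0  0  0  0  0
 b  0  0  0  1  1  1  1  1  1  1
 b  0  0  0  1  1  1  1  1  2  2
 b  0  0  0  1  1  1  1  1  2  2
 c  0  1  1  1  1  1  2  2  2  3
 a  0  1  2  2  2  2  2  2  2  3
 c  0  1  2  2  2  2  3  3  3  3
 b  0  1  2  3  3  3  3  3  4  4
 b  0  1  2  3  3  3  3  3  4  4
 c  0  1  2  3  3  3  4  4  4  5
 b  0  1  2  3  3  3  4  4  5  5

5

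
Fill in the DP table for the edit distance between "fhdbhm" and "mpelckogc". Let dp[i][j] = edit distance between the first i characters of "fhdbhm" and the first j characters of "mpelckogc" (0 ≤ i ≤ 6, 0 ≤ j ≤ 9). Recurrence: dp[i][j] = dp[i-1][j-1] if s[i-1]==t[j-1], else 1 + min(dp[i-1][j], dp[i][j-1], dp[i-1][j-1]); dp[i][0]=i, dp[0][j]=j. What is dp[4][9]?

   ''  m  p  e  l  c  k  o  g  c
''  0  1  2  3  4  5  6  7  8  9
 f  1  1  2  3  4  5  6  7  8  9
 h  2  2  2  3  4  5  6  7  8  9
 d  3  3  3  3  4  5  6  7  8  9
 b  4  4  4  4  4  5  6  7  8  9
 h  5  5  5  5  5  5  6  7  8  9
 m  6  5  6  6  6  6  6  7  8  9

9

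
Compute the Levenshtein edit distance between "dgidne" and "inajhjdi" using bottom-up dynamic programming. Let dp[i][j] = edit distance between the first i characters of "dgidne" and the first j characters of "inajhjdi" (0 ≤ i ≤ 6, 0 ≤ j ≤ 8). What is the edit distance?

8

   ''  i  n  a  j  h  j  d  i
''  0  1  2  3  4  5  6  7  8
 d  1  1  2  3  4  5  6  6  7
 g  2  2  2  3  4  5  6  7  7
 i  3  2  3  3  4  5  6  7  7
 d  4  3  3  4  4  5  6  6  7
 n  5  4  3  4  5  5  6  7  7
 e  6  5  4  4  5  6  6  7  8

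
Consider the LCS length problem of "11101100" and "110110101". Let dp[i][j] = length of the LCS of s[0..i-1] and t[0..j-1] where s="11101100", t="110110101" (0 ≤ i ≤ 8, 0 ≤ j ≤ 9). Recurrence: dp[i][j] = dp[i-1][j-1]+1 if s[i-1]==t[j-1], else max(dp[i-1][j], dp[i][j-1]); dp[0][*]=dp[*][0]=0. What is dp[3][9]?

   ''  1  1  0  1  1  0  1  0  1
''  0  0  0  0  0  0  0  0  0  0
 1  0  1  1  1  1  1  1  1  1  1
 1  0  1  2  2  2  2  2  2  2  2
 1  0  1  2  2  3  3  3  3  3  3
 0  0  1  2  3  3  3  4  4  4  4
 1  0  1  2  3  4  4  4  5  5  5
 1  0  1  2  3  4  5  5  5  5  6
 0  0  1  2  3  4  5  6  6  6  6
 0  0  1  2  3  4  5  6  6  7  7

3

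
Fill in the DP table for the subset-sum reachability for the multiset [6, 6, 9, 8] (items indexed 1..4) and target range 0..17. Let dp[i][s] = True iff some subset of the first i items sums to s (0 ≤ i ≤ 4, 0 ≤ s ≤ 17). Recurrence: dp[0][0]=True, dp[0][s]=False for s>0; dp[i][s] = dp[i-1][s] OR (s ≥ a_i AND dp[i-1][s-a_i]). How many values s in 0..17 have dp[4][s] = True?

8

i\s   0   1   2   3   4   5   6   7   8   9  10  11  12  13  14  15  16  17
  0   T   F   F   F   F   F   F   F   F   F   F   F   F   F   F   F   F   F
  1   T   F   F   F   F   F   T   F   F   F   F   F   F   F   F   F   F   F
  2   T   F   F   F   F   F   T   F   F   F   F   F   T   F   F   F   F   F
  3   T   F   F   F   F   F   T   F   F   T   F   F   T   F   F   T   F   F
  4   T   F   F   F   F   F   T   F   T   T   F   F   T   F   T   T   F   T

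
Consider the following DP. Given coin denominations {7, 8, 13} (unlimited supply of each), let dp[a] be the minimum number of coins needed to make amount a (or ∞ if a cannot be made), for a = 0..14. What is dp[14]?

2

 a  0  1  2  3  4  5  6  7  8  9 10 11 12 13 14
dp  0  -  -  -  -  -  -  1  1  -  -  -  -  1  2
(- denotes ∞ / unreachable)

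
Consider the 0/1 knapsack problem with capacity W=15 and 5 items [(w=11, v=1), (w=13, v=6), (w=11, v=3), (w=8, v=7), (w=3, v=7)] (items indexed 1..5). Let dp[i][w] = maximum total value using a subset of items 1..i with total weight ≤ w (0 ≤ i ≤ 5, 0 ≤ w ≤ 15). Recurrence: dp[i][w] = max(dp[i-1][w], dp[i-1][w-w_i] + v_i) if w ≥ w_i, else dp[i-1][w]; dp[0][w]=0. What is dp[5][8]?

i\w   0   1   2   3   4   5   6   7   8   9  10  11  12  13  14  15
  0   0   0   0   0   0   0   0   0   0   0   0   0   0   0   0   0
  1   0   0   0   0   0   0   0   0   0   0   0   1   1   1   1   1
  2   0   0   0   0   0   0   0   0   0   0   0   1   1   6   6   6
  3   0   0   0   0   0   0   0   0   0   0   0   3   3   6   6   6
  4   0   0   0   0   0   0   0   0   7   7   7   7   7   7   7   7
  5   0   0   0   7   7   7   7   7   7   7   7  14  14  14  14  14

7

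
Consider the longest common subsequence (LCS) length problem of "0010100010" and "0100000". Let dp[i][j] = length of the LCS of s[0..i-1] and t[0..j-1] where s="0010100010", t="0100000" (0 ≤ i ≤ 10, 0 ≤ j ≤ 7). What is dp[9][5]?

   ''  0  1  0  0  0  0  0
''  0  0  0  0  0  0  0  0
 0  0  1  1  1  1  1  1  1
 0  0  1  1  2  2  2  2  2
 1  0  1  2  2  2  2  2  2
 0  0  1  2  3  3  3  3  3
 1  0  1  2  3  3  3  3  3
 0  0  1  2  3  4  4  4  4
 0  0  1  2  3  4  5  5  5
 0  0  1  2  3  4  5  6  6
 1  0  1  2  3  4  5  6  6
 0  0  1  2  3  4  5  6  7

5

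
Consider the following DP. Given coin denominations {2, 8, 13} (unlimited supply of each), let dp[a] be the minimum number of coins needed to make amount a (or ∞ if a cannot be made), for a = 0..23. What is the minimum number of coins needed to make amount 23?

 a  0  1  2  3  4  5  6  7  8  9 10 11 12 13 14 15 16 17 18 19 20 21 22 23
dp  0  -  1  -  2  -  3  -  1  -  2  -  3  1  4  2  2  3  3  4  4  2  5  3
(- denotes ∞ / unreachable)

3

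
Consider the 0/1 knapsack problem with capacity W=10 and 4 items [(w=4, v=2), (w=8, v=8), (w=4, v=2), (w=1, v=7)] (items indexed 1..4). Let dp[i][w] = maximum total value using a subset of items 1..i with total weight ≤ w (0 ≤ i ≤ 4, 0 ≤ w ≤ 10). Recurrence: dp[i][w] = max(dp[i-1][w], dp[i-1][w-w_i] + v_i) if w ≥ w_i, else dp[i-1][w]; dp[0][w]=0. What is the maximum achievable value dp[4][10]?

i\w   0   1   2   3   4   5   6   7   8   9  10
  0   0   0   0   0   0   0   0   0   0   0   0
  1   0   0   0   0   2   2   2   2   2   2   2
  2   0   0   0   0   2   2   2   2   8   8   8
  3   0   0   0   0   2   2   2   2   8   8   8
  4   0   7   7   7   7   9   9   9   9  15  15

15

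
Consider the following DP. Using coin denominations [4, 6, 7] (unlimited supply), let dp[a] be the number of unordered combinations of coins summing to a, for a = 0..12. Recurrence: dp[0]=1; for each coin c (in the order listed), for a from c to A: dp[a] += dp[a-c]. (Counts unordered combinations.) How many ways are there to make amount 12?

2

after  coin     0     1     2     3     4     5     6     7     8     9    10    11    12
          4     1     0     0     0     1     0     0     0     1     0     0     0     1
          6     1     0     0     0     1     0     1     0     1     0     1     0     2
          7     1     0     0     0     1     0     1     1     1     0     1     1     2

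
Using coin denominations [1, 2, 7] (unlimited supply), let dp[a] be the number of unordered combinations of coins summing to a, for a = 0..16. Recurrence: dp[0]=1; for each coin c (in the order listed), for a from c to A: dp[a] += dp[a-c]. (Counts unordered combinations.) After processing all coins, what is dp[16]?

after  coin     0     1     2     3     4     5     6     7     8     9    10    11    12    13    14    15    16
          1     1     1     1     1     1     1     1     1     1     1     1     1     1     1     1     1     1
          2     1     1     2     2     3     3     4     4     5     5     6     6     7     7     8     8     9
          7     1     1     2     2     3     3     4     5     6     7     8     9    10    11    13    14    16

16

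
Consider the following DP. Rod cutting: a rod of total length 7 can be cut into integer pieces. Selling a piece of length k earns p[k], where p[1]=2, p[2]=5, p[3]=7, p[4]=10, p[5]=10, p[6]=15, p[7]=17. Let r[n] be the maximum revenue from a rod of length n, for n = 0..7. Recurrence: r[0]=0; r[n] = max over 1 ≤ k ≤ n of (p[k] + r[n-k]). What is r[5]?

12

   n    0    1    2    3    4    5    6    7
r[n]    0    2    5    7   10   12   15   17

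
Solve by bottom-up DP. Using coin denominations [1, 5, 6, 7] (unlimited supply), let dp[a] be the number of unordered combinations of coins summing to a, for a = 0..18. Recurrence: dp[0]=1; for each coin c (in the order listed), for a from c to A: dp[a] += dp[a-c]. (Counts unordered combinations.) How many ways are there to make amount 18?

after  coin     0     1     2     3     4     5     6     7     8     9    10    11    12    13    14    15    16    17    18
          1     1     1     1     1     1     1     1     1     1     1     1     1     1     1     1     1     1     1     1
          5     1     1     1     1     1     2     2     2     2     2     3     3     3     3     3     4     4     4     4
          6     1     1     1     1     1     2     3     3     3     3     4     5     6     6     6     7     8     9    10
          7     1     1     1     1     1     2     3     4     4     4     5     6     8     9    10    11    12    14    16

16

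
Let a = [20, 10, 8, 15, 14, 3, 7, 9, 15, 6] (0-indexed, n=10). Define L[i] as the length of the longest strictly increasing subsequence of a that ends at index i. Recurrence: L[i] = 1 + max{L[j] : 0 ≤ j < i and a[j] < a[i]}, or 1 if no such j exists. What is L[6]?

2

   i    0    1    2    3    4    5    6    7    8    9
a[i]   20   10    8   15   14    3    7    9   15    6
L[i]    1    1    1    2    2    1    2    3    4    2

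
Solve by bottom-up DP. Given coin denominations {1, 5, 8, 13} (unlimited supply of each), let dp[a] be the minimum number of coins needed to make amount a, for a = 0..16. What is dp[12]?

 a  0  1  2  3  4  5  6  7  8  9 10 11 12 13 14 15 16
dp  0  1  2  3  4  1  2  3  1  2  2  3  4  1  2  3  2

4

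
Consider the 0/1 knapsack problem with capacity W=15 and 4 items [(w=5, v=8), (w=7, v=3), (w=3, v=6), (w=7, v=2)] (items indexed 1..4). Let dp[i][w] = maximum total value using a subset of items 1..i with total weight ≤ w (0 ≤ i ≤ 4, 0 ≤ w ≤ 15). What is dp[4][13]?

i\w   0   1   2   3   4   5   6   7   8   9  10  11  12  13  14  15
  0   0   0   0   0   0   0   0   0   0   0   0   0   0   0   0   0
  1   0   0   0   0   0   8   8   8   8   8   8   8   8   8   8   8
  2   0   0   0   0   0   8   8   8   8   8   8   8  11  11  11  11
  3   0   0   0   6   6   8   8   8  14  14  14  14  14  14  14  17
  4   0   0   0   6   6   8   8   8  14  14  14  14  14  14  14  17

14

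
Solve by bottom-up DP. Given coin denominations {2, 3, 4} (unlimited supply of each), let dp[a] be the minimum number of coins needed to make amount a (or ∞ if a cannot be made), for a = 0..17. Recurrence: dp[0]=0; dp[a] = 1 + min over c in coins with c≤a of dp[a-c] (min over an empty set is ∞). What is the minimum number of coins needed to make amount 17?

5

 a  0  1  2  3  4  5  6  7  8  9 10 11 12 13 14 15 16 17
dp  0  -  1  1  1  2  2  2  2  3  3  3  3  4  4  4  4  5
(- denotes ∞ / unreachable)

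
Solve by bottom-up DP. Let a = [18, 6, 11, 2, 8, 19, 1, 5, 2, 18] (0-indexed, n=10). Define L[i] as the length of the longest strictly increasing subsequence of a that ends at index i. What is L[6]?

   i    0    1    2    3    4    5    6    7    8    9
a[i]   18    6   11    2    8   19    1    5    2   18
L[i]    1    1    2    1    2    3    1    2    2    3

1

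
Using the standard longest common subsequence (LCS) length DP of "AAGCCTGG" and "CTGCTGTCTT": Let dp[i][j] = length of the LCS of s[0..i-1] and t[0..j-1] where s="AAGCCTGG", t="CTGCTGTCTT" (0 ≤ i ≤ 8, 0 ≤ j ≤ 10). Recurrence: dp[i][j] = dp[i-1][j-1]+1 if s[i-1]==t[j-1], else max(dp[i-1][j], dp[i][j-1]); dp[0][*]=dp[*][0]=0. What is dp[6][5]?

3

   ''  C  T  G  C  T  G  T  C  T  T
''  0  0  0  0  0  0  0  0  0  0  0
 A  0  0  0  0  0  0  0  0  0  0  0
 A  0  0  0  0  0  0  0  0  0  0  0
 G  0  0  0  1  1  1  1  1  1  1  1
 C  0  1  1  1  2  2  2  2  2  2  2
 C  0  1  1  1  2  2  2  2  3  3  3
 T  0  1  2  2  2  3  3  3  3  4  4
 G  0  1  2  3  3  3  4  4  4  4  4
 G  0  1  2  3  3  3  4  4  4  4  4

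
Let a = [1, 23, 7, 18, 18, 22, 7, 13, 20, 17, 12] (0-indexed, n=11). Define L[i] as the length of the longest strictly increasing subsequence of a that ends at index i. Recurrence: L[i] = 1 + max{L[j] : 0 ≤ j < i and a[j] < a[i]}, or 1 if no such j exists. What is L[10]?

   i    0    1    2    3    4    5    6    7    8    9   10
a[i]    1   23    7   18   18   22    7   13   20   17   12
L[i]    1    2    2    3    3    4    2    3    4    4    3

3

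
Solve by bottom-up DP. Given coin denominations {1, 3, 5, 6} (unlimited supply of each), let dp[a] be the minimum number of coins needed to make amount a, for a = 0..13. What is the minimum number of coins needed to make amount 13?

 a  0  1  2  3  4  5  6  7  8  9 10 11 12 13
dp  0  1  2  1  2  1  1  2  2  2  2  2  2  3

3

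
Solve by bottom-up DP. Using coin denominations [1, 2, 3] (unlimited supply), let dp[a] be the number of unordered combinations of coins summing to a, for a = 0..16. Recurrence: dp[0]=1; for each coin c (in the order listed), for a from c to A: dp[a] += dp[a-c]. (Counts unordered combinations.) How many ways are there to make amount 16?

30

after  coin     0     1     2     3     4     5     6     7     8     9    10    11    12    13    14    15    16
          1     1     1     1     1     1     1     1     1     1     1     1     1     1     1     1     1     1
          2     1     1     2     2     3     3     4     4     5     5     6     6     7     7     8     8     9
          3     1     1     2     3     4     5     7     8    10    12    14    16    19    21    24    27    30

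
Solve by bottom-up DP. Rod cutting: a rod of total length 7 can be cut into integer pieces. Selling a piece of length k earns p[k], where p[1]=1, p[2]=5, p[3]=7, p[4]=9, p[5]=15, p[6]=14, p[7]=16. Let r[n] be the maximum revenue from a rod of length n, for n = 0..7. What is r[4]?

   n    0    1    2    3    4    5    6    7
r[n]    0    1    5    7   10   15   16   20

10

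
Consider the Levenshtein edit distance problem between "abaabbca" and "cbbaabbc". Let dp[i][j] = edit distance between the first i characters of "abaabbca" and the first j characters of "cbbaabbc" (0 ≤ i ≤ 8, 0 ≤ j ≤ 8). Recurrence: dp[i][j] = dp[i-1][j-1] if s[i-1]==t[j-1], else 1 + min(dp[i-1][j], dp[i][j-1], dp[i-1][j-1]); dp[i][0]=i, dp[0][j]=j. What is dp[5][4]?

3

   ''  c  b  b  a  a  b  b  c
''  0  1  2  3  4  5  6  7  8
 a  1  1  2  3  3  4  5  6  7
 b  2  2  1  2  3  4  4  5  6
 a  3  3  2  2  2  3  4  5  6
 a  4  4  3  3  2  2  3  4  5
 b  5  5  4  3  3  3  2  3  4
 b  6  6  5  4  4  4  3  2  3
 c  7  6  6  5  5  5  4  3  2
 a  8  7  7  6  5  5  5  4  3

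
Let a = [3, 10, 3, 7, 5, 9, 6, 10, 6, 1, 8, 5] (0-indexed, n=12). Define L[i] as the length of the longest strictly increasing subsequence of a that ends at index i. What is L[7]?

4

   i    0    1    2    3    4    5    6    7    8    9   10   11
a[i]    3   10    3    7    5    9    6   10    6    1    8    5
L[i]    1    2    1    2    2    3    3    4    3    1    4    2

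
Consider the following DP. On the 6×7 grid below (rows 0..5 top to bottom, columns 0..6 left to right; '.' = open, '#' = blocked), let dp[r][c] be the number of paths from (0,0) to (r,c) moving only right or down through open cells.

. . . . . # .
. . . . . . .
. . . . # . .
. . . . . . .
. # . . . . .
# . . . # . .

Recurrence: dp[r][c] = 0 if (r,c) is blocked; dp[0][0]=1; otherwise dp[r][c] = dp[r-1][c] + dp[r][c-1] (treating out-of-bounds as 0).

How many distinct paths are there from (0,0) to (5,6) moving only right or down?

185

r\c   0   1   2   3   4   5   6
  0   1   1   1   1   1   0   0
  1   1   2   3   4   5   5   5
  2   1   3   6  10   0   5  10
  3   1   4  10  20  20  25  35
  4   1   0  10  30  50  75 110
  5   0   0  10  40   0  75 185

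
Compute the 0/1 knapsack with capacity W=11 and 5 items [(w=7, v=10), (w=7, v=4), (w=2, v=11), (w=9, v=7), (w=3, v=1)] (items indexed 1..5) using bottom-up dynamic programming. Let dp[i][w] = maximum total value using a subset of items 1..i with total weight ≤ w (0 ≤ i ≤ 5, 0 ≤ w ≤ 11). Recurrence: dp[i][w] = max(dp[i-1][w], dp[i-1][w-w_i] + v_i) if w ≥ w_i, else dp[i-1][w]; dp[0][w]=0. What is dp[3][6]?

11

i\w   0   1   2   3   4   5   6   7   8   9  10  11
  0   0   0   0   0   0   0   0   0   0   0   0   0
  1   0   0   0   0   0   0   0  10  10  10  10  10
  2   0   0   0   0   0   0   0  10  10  10  10  10
  3   0   0  11  11  11  11  11  11  11  21  21  21
  4   0   0  11  11  11  11  11  11  11  21  21  21
  5   0   0  11  11  11  12  12  12  12  21  21  21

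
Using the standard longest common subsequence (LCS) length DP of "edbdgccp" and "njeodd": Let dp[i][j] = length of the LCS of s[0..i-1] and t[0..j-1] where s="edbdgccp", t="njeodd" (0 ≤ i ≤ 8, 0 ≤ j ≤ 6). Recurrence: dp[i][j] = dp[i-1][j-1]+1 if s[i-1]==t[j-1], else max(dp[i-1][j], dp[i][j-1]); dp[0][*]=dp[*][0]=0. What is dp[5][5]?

   ''  n  j  e  o  d  d
''  0  0  0  0  0  0  0
 e  0  0  0  1  1  1  1
 d  0  0  0  1  1  2  2
 b  0  0  0  1  1  2  2
 d  0  0  0  1  1  2  3
 g  0  0  0  1  1  2  3
 c  0  0  0  1  1  2  3
 c  0  0  0  1  1  2  3
 p  0  0  0  1  1  2  3

2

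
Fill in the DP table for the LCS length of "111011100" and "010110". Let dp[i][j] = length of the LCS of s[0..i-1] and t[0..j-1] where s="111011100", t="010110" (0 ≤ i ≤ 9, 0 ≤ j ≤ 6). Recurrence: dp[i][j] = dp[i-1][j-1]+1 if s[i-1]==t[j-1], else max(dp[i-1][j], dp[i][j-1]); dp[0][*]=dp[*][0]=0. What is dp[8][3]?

3

   ''  0  1  0  1  1  0
''  0  0  0  0  0  0  0
 1  0  0  1  1  1  1  1
 1  0  0  1  1  2  2  2
 1  0  0  1  1  2  3  3
 0  0  1  1  2  2  3  4
 1  0  1  2  2  3  3  4
 1  0  1  2  2  3  4  4
 1  0  1  2  2  3  4  4
 0  0  1  2  3  3  4  5
 0  0  1  2  3  3  4  5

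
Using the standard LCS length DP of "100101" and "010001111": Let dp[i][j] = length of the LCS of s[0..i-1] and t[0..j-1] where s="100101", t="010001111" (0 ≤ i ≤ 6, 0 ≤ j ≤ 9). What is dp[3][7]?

   ''  0  1  0  0  0  1  1  1  1
''  0  0  0  0  0  0  0  0  0  0
 1  0  0  1  1  1  1  1  1  1  1
 0  0  1  1  2  2  2  2  2  2  2
 0  0  1  1  2  3  3  3  3  3  3
 1  0  1  2  2  3  3  4  4  4  4
 0  0  1  2  3  3  4  4  4  4  4
 1  0  1  2  3  3  4  5  5  5  5

3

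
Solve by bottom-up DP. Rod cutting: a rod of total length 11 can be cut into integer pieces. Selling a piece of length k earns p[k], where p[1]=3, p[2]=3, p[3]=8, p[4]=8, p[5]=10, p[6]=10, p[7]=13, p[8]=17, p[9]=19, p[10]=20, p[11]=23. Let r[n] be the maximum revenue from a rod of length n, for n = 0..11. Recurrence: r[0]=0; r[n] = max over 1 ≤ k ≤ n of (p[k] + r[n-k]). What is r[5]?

   n    0    1    2    3    4    5    6    7    8    9   10   11
r[n]    0    3    6    9   12   15   18   21   24   27   30   33

15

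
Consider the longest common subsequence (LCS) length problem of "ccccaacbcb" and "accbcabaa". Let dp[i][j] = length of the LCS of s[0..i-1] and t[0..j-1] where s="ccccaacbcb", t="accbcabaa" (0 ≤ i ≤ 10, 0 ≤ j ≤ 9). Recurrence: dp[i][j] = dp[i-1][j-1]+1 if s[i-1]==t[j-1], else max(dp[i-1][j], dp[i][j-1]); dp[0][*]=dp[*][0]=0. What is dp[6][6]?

   ''  a  c  c  b  c  a  b  a  a
''  0  0  0  0  0  0  0  0  0  0
 c  0  0  1  1  1  1  1  1  1  1
 c  0  0  1  2  2  2  2  2  2  2
 c  0  0  1  2  2  3  3  3  3  3
 c  0  0  1  2  2  3  3  3  3  3
 a  0  1  1  2  2  3  4  4  4  4
 a  0  1  1  2  2  3  4  4  5  5
 c  0  1  2  2  2  3  4  4  5  5
 b  0  1  2  2  3  3  4  5  5  5
 c  0  1  2  3  3  4  4  5  5  5
 b  0  1  2  3  4  4  4  5  5  5

4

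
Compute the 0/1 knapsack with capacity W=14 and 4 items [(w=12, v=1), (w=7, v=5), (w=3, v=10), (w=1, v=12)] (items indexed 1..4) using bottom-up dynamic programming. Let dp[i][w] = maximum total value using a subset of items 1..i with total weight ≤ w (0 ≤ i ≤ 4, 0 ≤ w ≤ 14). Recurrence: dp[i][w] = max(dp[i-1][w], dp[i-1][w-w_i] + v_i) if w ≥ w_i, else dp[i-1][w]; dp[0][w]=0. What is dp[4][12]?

i\w   0   1   2   3   4   5   6   7   8   9  10  11  12  13  14
  0   0   0   0   0   0   0   0   0   0   0   0   0   0   0   0
  1   0   0   0   0   0   0   0   0   0   0   0   0   1   1   1
  2   0   0   0   0   0   0   0   5   5   5   5   5   5   5   5
  3   0   0   0  10  10  10  10  10  10  10  15  15  15  15  15
  4   0  12  12  12  22  22  22  22  22  22  22  27  27  27  27

27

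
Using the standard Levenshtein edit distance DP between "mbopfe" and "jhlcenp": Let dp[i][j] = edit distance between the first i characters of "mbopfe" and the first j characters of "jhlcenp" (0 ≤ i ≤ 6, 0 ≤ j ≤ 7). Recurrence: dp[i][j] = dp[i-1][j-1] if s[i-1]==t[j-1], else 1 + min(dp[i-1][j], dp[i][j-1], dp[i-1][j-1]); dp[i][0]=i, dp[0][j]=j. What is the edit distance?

   ''  j  h  l  c  e  n  p
''  0  1  2  3  4  5  6  7
 m  1  1  2  3  4  5  6  7
 b  2  2  2  3  4  5  6  7
 o  3  3  3  3  4  5  6  7
 p  4  4  4  4  4  5  6  6
 f  5  5  5  5  5  5  6  7
 e  6  6  6  6  6  5  6  7

7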